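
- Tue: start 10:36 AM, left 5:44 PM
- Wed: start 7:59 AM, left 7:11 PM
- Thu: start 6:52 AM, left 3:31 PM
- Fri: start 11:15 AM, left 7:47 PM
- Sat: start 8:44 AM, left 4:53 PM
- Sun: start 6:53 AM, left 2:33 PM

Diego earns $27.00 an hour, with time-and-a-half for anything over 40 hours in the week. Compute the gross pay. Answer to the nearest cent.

$1539.00

Tue: 10:36 AM–5:44 PM = 7 h 8 min
Wed: 7:59 AM–7:11 PM = 11 h 12 min
Thu: 6:52 AM–3:31 PM = 8 h 39 min
Fri: 11:15 AM–7:47 PM = 8 h 32 min
Sat: 8:44 AM–4:53 PM = 8 h 9 min
Sun: 6:53 AM–2:33 PM = 7 h 40 min
Total worked: 51 h 20 min = 3080 min.
Regular 40 h 0 min = 2400 min at $27.00/h; overtime 11 h 20 min = 680 min at $40.50/h.
Pay = (2400 × $27.00 + 680 × $40.50) ÷ 60 = $1539.00.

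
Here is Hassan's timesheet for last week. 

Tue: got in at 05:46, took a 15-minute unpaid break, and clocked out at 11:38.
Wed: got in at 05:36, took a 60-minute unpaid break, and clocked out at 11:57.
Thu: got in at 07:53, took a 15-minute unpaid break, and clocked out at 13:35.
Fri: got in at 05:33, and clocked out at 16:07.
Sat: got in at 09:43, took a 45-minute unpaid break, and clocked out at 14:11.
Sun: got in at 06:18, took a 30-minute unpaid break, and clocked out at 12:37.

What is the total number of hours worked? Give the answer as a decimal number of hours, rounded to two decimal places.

36.52 hours

Tue: 05:46–11:38 = 5 h 52 min; less 15 min break → 5 h 37 min
Wed: 05:36–11:57 = 6 h 21 min; less 60 min break → 5 h 21 min
Thu: 07:53–13:35 = 5 h 42 min; less 15 min break → 5 h 27 min
Fri: 05:33–16:07 = 10 h 34 min
Sat: 09:43–14:11 = 4 h 28 min; less 45 min break → 3 h 43 min
Sun: 06:18–12:37 = 6 h 19 min; less 30 min break → 5 h 49 min
Total: 5 h 37 min + 5 h 21 min + 5 h 27 min + 10 h 34 min + 3 h 43 min + 5 h 49 min = 36 h 31 min.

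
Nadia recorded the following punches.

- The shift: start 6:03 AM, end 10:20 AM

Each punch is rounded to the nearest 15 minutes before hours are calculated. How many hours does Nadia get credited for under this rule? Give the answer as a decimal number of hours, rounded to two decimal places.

4.25 hours

The shift: in 6:03 AM→6:00 AM, out 10:20 AM→10:15 AM; 4 h 15 min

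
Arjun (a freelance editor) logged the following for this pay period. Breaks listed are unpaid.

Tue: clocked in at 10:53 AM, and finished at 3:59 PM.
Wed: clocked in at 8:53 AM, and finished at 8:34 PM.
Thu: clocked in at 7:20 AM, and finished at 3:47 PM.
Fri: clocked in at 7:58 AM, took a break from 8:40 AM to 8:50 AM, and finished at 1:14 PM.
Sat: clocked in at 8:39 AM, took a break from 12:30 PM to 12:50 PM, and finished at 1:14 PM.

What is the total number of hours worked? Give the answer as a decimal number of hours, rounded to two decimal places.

Tue: 10:53 AM–3:59 PM = 5 h 6 min
Wed: 8:53 AM–8:34 PM = 11 h 41 min
Thu: 7:20 AM–3:47 PM = 8 h 27 min
Fri: 7:58 AM–1:14 PM = 5 h 16 min; less 10 min break → 5 h 6 min
Sat: 8:39 AM–1:14 PM = 4 h 35 min; less 20 min break → 4 h 15 min
Total: 5 h 6 min + 11 h 41 min + 8 h 27 min + 5 h 6 min + 4 h 15 min = 34 h 35 min.

34.58 hours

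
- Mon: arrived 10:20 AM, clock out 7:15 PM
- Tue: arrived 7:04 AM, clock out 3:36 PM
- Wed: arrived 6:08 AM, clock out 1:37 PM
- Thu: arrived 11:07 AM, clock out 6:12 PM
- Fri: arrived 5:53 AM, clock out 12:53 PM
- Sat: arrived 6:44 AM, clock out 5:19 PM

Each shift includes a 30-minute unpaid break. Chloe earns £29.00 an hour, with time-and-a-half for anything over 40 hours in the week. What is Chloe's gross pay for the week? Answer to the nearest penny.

£1447.10

Mon: 10:20 AM–7:15 PM = 8 h 55 min; less 30 min break → 8 h 25 min
Tue: 7:04 AM–3:36 PM = 8 h 32 min; less 30 min break → 8 h 2 min
Wed: 6:08 AM–1:37 PM = 7 h 29 min; less 30 min break → 6 h 59 min
Thu: 11:07 AM–6:12 PM = 7 h 5 min; less 30 min break → 6 h 35 min
Fri: 5:53 AM–12:53 PM = 7 h 0 min; less 30 min break → 6 h 30 min
Sat: 6:44 AM–5:19 PM = 10 h 35 min; less 30 min break → 10 h 5 min
Total worked: 46 h 36 min = 2796 min.
Regular 40 h 0 min = 2400 min at £29.00/h; overtime 6 h 36 min = 396 min at £43.50/h.
Pay = (2400 × £29.00 + 396 × £43.50) ÷ 60 = £1447.10.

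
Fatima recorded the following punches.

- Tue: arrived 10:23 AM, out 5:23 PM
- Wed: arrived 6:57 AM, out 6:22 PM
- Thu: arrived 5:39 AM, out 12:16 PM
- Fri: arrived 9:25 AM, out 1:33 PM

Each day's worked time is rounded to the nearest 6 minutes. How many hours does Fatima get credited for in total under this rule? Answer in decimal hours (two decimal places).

Tue: 10:23 AM–5:23 PM = 7 h 0 min → rounds to 7 h 0 min
Wed: 6:57 AM–6:22 PM = 11 h 25 min → rounds to 11 h 24 min
Thu: 5:39 AM–12:16 PM = 6 h 37 min → rounds to 6 h 36 min
Fri: 9:25 AM–1:33 PM = 4 h 8 min → rounds to 4 h 6 min
Total credited: 29 h 6 min.

29.10 hours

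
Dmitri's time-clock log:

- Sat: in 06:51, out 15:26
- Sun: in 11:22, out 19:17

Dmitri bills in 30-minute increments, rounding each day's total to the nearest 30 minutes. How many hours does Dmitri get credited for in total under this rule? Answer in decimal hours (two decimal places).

Sat: 06:51–15:26 = 8 h 35 min → rounds to 8 h 30 min
Sun: 11:22–19:17 = 7 h 55 min → rounds to 8 h 0 min
Total credited: 16 h 30 min.

16.50 hours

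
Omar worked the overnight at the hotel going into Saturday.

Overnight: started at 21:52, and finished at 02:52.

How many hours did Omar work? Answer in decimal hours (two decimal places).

5.00 hours

Overnight: 21:52 → midnight = 2 h 8 min; midnight → 02:52 = 2 h 52 min; span 5 h 0 min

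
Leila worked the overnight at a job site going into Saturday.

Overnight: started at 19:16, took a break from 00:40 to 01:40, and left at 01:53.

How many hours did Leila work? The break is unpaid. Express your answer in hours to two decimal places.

Overnight: 19:16 → midnight = 4 h 44 min; midnight → 01:53 = 1 h 53 min; span 6 h 37 min; less 60 min break → 5 h 37 min

5.62 hours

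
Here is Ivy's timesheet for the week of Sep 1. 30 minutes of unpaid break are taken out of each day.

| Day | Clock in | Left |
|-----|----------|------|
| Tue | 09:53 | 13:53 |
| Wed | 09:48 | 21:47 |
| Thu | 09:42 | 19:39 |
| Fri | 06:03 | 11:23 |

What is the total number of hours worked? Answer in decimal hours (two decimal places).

Tue: 09:53–13:53 = 4 h 0 min; less 30 min break → 3 h 30 min
Wed: 09:48–21:47 = 11 h 59 min; less 30 min break → 11 h 29 min
Thu: 09:42–19:39 = 9 h 57 min; less 30 min break → 9 h 27 min
Fri: 06:03–11:23 = 5 h 20 min; less 30 min break → 4 h 50 min
Total: 3 h 30 min + 11 h 29 min + 9 h 27 min + 4 h 50 min = 29 h 16 min.

29.27 hours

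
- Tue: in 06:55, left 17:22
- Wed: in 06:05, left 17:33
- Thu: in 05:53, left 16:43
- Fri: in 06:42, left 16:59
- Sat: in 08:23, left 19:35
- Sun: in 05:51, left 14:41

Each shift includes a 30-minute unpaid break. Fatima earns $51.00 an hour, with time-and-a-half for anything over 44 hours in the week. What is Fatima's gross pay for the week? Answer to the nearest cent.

$3473.10

Tue: 06:55–17:22 = 10 h 27 min; less 30 min break → 9 h 57 min
Wed: 06:05–17:33 = 11 h 28 min; less 30 min break → 10 h 58 min
Thu: 05:53–16:43 = 10 h 50 min; less 30 min break → 10 h 20 min
Fri: 06:42–16:59 = 10 h 17 min; less 30 min break → 9 h 47 min
Sat: 08:23–19:35 = 11 h 12 min; less 30 min break → 10 h 42 min
Sun: 05:51–14:41 = 8 h 50 min; less 30 min break → 8 h 20 min
Total worked: 60 h 4 min = 3604 min.
Regular 44 h 0 min = 2640 min at $51.00/h; overtime 16 h 4 min = 964 min at $76.50/h.
Pay = (2640 × $51.00 + 964 × $76.50) ÷ 60 = $3473.10.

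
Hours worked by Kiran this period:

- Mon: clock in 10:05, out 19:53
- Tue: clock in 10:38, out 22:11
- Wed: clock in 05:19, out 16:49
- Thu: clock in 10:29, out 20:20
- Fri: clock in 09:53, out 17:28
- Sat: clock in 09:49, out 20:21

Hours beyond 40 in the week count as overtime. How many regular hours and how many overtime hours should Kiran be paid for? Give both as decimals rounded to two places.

Mon: 10:05–19:53 = 9 h 48 min
Tue: 10:38–22:11 = 11 h 33 min
Wed: 05:19–16:49 = 11 h 30 min
Thu: 10:29–20:20 = 9 h 51 min
Fri: 09:53–17:28 = 7 h 35 min
Sat: 09:49–20:21 = 10 h 32 min
Total worked: 60 h 49 min = 60.82 h.
Threshold 40 h → overtime 20 h 49 min, regular 40 h 0 min.

Regular 40.00 hours, overtime 20.82 hours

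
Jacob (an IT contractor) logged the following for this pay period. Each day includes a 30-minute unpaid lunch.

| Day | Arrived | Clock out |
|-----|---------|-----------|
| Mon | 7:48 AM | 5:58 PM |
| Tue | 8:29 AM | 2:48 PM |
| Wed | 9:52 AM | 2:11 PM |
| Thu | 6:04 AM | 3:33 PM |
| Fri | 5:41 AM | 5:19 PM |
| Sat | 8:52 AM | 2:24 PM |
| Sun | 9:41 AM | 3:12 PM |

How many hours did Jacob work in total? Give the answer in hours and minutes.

Mon: 7:48 AM–5:58 PM = 10 h 10 min; less 30 min break → 9 h 40 min
Tue: 8:29 AM–2:48 PM = 6 h 19 min; less 30 min break → 5 h 49 min
Wed: 9:52 AM–2:11 PM = 4 h 19 min; less 30 min break → 3 h 49 min
Thu: 6:04 AM–3:33 PM = 9 h 29 min; less 30 min break → 8 h 59 min
Fri: 5:41 AM–5:19 PM = 11 h 38 min; less 30 min break → 11 h 8 min
Sat: 8:52 AM–2:24 PM = 5 h 32 min; less 30 min break → 5 h 2 min
Sun: 9:41 AM–3:12 PM = 5 h 31 min; less 30 min break → 5 h 1 min
Total: 9 h 40 min + 5 h 49 min + 3 h 49 min + 8 h 59 min + 11 h 8 min + 5 h 2 min + 5 h 1 min = 49 h 28 min.

49 h 28 min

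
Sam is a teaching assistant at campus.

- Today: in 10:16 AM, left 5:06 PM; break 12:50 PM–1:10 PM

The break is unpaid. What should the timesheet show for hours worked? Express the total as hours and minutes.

Today: 10:16 AM–5:06 PM = 6 h 50 min; less 20 min break → 6 h 30 min

6 h 30 min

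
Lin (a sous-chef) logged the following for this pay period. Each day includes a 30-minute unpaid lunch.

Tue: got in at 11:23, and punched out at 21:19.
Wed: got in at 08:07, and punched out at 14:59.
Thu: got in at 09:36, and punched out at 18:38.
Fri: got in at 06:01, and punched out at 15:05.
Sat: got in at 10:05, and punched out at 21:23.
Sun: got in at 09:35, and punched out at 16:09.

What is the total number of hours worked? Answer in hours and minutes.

Tue: 11:23–21:19 = 9 h 56 min; less 30 min break → 9 h 26 min
Wed: 08:07–14:59 = 6 h 52 min; less 30 min break → 6 h 22 min
Thu: 09:36–18:38 = 9 h 2 min; less 30 min break → 8 h 32 min
Fri: 06:01–15:05 = 9 h 4 min; less 30 min break → 8 h 34 min
Sat: 10:05–21:23 = 11 h 18 min; less 30 min break → 10 h 48 min
Sun: 09:35–16:09 = 6 h 34 min; less 30 min break → 6 h 4 min
Total: 9 h 26 min + 6 h 22 min + 8 h 32 min + 8 h 34 min + 10 h 48 min + 6 h 4 min = 49 h 46 min.

49 h 46 min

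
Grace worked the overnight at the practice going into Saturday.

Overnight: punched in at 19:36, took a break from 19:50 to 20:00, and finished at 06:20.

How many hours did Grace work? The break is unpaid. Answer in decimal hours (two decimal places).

10.57 hours

Overnight: 19:36 → midnight = 4 h 24 min; midnight → 06:20 = 6 h 20 min; span 10 h 44 min; less 10 min break → 10 h 34 min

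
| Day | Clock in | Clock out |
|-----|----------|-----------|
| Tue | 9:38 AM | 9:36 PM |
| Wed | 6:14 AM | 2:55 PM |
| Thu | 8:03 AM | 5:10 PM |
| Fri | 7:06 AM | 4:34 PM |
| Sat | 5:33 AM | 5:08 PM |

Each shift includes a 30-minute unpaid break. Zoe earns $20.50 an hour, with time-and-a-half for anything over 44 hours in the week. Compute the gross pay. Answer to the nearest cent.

$1034.74

Tue: 9:38 AM–9:36 PM = 11 h 58 min; less 30 min break → 11 h 28 min
Wed: 6:14 AM–2:55 PM = 8 h 41 min; less 30 min break → 8 h 11 min
Thu: 8:03 AM–5:10 PM = 9 h 7 min; less 30 min break → 8 h 37 min
Fri: 7:06 AM–4:34 PM = 9 h 28 min; less 30 min break → 8 h 58 min
Sat: 5:33 AM–5:08 PM = 11 h 35 min; less 30 min break → 11 h 5 min
Total worked: 48 h 19 min = 2899 min.
Regular 44 h 0 min = 2640 min at $20.50/h; overtime 4 h 19 min = 259 min at $30.75/h.
Pay = (2640 × $20.50 + 259 × $30.75) ÷ 60 = $1034.74.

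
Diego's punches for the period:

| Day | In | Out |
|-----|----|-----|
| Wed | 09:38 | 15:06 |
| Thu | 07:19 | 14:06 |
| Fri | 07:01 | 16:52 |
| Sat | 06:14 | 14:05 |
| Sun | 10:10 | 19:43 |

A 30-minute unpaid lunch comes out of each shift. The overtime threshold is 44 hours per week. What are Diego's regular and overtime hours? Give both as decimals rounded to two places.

Wed: 09:38–15:06 = 5 h 28 min; less 30 min break → 4 h 58 min
Thu: 07:19–14:06 = 6 h 47 min; less 30 min break → 6 h 17 min
Fri: 07:01–16:52 = 9 h 51 min; less 30 min break → 9 h 21 min
Sat: 06:14–14:05 = 7 h 51 min; less 30 min break → 7 h 21 min
Sun: 10:10–19:43 = 9 h 33 min; less 30 min break → 9 h 3 min
Total worked: 37 h 0 min = 37.00 h.
Threshold 44 h → overtime 0 h 0 min, regular 37 h 0 min.

Regular 37.00 hours, overtime 0.00 hours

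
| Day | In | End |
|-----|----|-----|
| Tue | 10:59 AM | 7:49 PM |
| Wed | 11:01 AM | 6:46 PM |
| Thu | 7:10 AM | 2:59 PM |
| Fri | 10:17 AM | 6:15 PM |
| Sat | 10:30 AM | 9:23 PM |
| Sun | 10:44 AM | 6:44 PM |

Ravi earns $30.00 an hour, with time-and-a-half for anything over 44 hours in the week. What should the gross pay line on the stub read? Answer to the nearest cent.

$1646.25

Tue: 10:59 AM–7:49 PM = 8 h 50 min
Wed: 11:01 AM–6:46 PM = 7 h 45 min
Thu: 7:10 AM–2:59 PM = 7 h 49 min
Fri: 10:17 AM–6:15 PM = 7 h 58 min
Sat: 10:30 AM–9:23 PM = 10 h 53 min
Sun: 10:44 AM–6:44 PM = 8 h 0 min
Total worked: 51 h 15 min = 3075 min.
Regular 44 h 0 min = 2640 min at $30.00/h; overtime 7 h 15 min = 435 min at $45.00/h.
Pay = (2640 × $30.00 + 435 × $45.00) ÷ 60 = $1646.25.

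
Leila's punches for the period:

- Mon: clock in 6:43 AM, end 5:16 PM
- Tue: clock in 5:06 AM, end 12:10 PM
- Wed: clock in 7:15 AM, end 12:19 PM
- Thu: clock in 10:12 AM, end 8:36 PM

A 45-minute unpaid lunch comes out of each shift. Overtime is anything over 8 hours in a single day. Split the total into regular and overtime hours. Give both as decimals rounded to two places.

Mon: 6:43 AM–5:16 PM = 10 h 33 min; less 45 min break → 9 h 48 min
Tue: 5:06 AM–12:10 PM = 7 h 4 min; less 45 min break → 6 h 19 min
Wed: 7:15 AM–12:19 PM = 5 h 4 min; less 45 min break → 4 h 19 min
Thu: 10:12 AM–8:36 PM = 10 h 24 min; less 45 min break → 9 h 39 min
Mon reg 8 h 0 min / OT 1 h 48 min; Tue reg 6 h 19 min / OT 0 h 0 min; Wed reg 4 h 19 min / OT 0 h 0 min; Thu reg 8 h 0 min / OT 1 h 39 min.
Totals: regular 26 h 38 min, overtime 3 h 27 min.

Regular 26.63 hours, overtime 3.45 hours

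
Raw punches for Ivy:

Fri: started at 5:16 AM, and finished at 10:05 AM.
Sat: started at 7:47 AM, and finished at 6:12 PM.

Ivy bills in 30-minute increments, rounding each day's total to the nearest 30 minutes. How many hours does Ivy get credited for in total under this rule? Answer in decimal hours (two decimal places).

15.50 hours

Fri: 5:16 AM–10:05 AM = 4 h 49 min → rounds to 5 h 0 min
Sat: 7:47 AM–6:12 PM = 10 h 25 min → rounds to 10 h 30 min
Total credited: 15 h 30 min.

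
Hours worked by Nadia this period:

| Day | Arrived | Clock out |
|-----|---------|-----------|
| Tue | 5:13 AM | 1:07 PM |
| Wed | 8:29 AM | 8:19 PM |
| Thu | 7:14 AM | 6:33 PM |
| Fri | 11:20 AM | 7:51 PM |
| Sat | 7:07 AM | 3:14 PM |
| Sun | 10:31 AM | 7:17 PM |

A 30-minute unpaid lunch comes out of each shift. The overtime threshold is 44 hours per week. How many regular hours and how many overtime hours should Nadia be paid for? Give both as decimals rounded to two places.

Tue: 5:13 AM–1:07 PM = 7 h 54 min; less 30 min break → 7 h 24 min
Wed: 8:29 AM–8:19 PM = 11 h 50 min; less 30 min break → 11 h 20 min
Thu: 7:14 AM–6:33 PM = 11 h 19 min; less 30 min break → 10 h 49 min
Fri: 11:20 AM–7:51 PM = 8 h 31 min; less 30 min break → 8 h 1 min
Sat: 7:07 AM–3:14 PM = 8 h 7 min; less 30 min break → 7 h 37 min
Sun: 10:31 AM–7:17 PM = 8 h 46 min; less 30 min break → 8 h 16 min
Total worked: 53 h 27 min = 53.45 h.
Threshold 44 h → overtime 9 h 27 min, regular 44 h 0 min.

Regular 44.00 hours, overtime 9.45 hours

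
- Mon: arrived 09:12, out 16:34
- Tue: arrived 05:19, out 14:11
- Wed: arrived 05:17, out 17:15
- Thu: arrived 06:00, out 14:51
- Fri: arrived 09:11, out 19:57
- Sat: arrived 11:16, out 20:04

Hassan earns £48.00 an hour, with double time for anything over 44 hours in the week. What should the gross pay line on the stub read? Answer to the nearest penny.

£3323.20

Mon: 09:12–16:34 = 7 h 22 min
Tue: 05:19–14:11 = 8 h 52 min
Wed: 05:17–17:15 = 11 h 58 min
Thu: 06:00–14:51 = 8 h 51 min
Fri: 09:11–19:57 = 10 h 46 min
Sat: 11:16–20:04 = 8 h 48 min
Total worked: 56 h 37 min = 3397 min.
Regular 44 h 0 min = 2640 min at £48.00/h; overtime 12 h 37 min = 757 min at £96.00/h.
Pay = (2640 × £48.00 + 757 × £96.00) ÷ 60 = £3323.20.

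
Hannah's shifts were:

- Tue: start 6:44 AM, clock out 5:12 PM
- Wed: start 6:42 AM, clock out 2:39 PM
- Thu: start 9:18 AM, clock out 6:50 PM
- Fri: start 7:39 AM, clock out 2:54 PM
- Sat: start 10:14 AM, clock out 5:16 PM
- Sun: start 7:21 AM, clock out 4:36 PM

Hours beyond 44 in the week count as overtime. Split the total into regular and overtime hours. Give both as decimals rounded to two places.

Regular 44.00 hours, overtime 7.48 hours

Tue: 6:44 AM–5:12 PM = 10 h 28 min
Wed: 6:42 AM–2:39 PM = 7 h 57 min
Thu: 9:18 AM–6:50 PM = 9 h 32 min
Fri: 7:39 AM–2:54 PM = 7 h 15 min
Sat: 10:14 AM–5:16 PM = 7 h 2 min
Sun: 7:21 AM–4:36 PM = 9 h 15 min
Total worked: 51 h 29 min = 51.48 h.
Threshold 44 h → overtime 7 h 29 min, regular 44 h 0 min.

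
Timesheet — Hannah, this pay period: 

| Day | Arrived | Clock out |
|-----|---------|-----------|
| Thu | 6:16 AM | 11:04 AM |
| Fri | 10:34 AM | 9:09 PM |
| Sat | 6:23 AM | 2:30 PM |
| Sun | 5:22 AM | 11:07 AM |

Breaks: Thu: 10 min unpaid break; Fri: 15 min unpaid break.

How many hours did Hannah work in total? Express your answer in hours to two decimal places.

Thu: 6:16 AM–11:04 AM = 4 h 48 min; less 10 min break → 4 h 38 min
Fri: 10:34 AM–9:09 PM = 10 h 35 min; less 15 min break → 10 h 20 min
Sat: 6:23 AM–2:30 PM = 8 h 7 min
Sun: 5:22 AM–11:07 AM = 5 h 45 min
Total: 4 h 38 min + 10 h 20 min + 8 h 7 min + 5 h 45 min = 28 h 50 min.

28.83 hours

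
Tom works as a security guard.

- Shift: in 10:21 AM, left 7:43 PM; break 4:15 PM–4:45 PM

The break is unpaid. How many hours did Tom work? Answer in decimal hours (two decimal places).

8.87 hours

Shift: 10:21 AM–7:43 PM = 9 h 22 min; less 30 min break → 8 h 52 min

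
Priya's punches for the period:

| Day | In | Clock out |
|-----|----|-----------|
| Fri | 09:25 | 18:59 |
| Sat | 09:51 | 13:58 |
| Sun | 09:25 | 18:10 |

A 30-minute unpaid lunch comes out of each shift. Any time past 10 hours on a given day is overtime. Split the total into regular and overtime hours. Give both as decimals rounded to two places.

Fri: 09:25–18:59 = 9 h 34 min; less 30 min break → 9 h 4 min
Sat: 09:51–13:58 = 4 h 7 min; less 30 min break → 3 h 37 min
Sun: 09:25–18:10 = 8 h 45 min; less 30 min break → 8 h 15 min
Fri reg 9 h 4 min / OT 0 h 0 min; Sat reg 3 h 37 min / OT 0 h 0 min; Sun reg 8 h 15 min / OT 0 h 0 min.
Totals: regular 20 h 56 min, overtime 0 h 0 min.

Regular 20.93 hours, overtime 0.00 hours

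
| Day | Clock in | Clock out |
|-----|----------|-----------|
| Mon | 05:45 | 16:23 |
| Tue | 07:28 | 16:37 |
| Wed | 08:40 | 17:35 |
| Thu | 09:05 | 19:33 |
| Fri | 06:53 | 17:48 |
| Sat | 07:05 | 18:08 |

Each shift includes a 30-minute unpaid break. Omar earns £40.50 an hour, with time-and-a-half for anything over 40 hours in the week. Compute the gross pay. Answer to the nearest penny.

£2721.60

Mon: 05:45–16:23 = 10 h 38 min; less 30 min break → 10 h 8 min
Tue: 07:28–16:37 = 9 h 9 min; less 30 min break → 8 h 39 min
Wed: 08:40–17:35 = 8 h 55 min; less 30 min break → 8 h 25 min
Thu: 09:05–19:33 = 10 h 28 min; less 30 min break → 9 h 58 min
Fri: 06:53–17:48 = 10 h 55 min; less 30 min break → 10 h 25 min
Sat: 07:05–18:08 = 11 h 3 min; less 30 min break → 10 h 33 min
Total worked: 58 h 8 min = 3488 min.
Regular 40 h 0 min = 2400 min at £40.50/h; overtime 18 h 8 min = 1088 min at £60.75/h.
Pay = (2400 × £40.50 + 1088 × £60.75) ÷ 60 = £2721.60.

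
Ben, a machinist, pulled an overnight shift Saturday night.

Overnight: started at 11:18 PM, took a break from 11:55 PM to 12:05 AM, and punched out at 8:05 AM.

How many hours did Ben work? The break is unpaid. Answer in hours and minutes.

Overnight: 11:18 PM → midnight = 0 h 42 min; midnight → 8:05 AM = 8 h 5 min; span 8 h 47 min; less 10 min break → 8 h 37 min

8 h 37 min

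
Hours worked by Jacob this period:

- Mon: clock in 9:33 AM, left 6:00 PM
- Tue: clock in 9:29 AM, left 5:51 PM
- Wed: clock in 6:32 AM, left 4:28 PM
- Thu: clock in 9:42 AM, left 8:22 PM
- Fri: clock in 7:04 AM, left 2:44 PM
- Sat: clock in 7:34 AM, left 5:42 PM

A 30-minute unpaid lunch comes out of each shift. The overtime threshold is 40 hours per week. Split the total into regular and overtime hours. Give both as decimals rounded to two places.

Regular 40.00 hours, overtime 12.22 hours

Mon: 9:33 AM–6:00 PM = 8 h 27 min; less 30 min break → 7 h 57 min
Tue: 9:29 AM–5:51 PM = 8 h 22 min; less 30 min break → 7 h 52 min
Wed: 6:32 AM–4:28 PM = 9 h 56 min; less 30 min break → 9 h 26 min
Thu: 9:42 AM–8:22 PM = 10 h 40 min; less 30 min break → 10 h 10 min
Fri: 7:04 AM–2:44 PM = 7 h 40 min; less 30 min break → 7 h 10 min
Sat: 7:34 AM–5:42 PM = 10 h 8 min; less 30 min break → 9 h 38 min
Total worked: 52 h 13 min = 52.22 h.
Threshold 40 h → overtime 12 h 13 min, regular 40 h 0 min.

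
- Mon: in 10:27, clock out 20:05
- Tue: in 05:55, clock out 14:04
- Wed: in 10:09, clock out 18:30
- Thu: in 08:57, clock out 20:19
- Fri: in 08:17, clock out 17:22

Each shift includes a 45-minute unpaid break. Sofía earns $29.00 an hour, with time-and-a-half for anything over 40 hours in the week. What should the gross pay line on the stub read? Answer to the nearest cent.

Mon: 10:27–20:05 = 9 h 38 min; less 45 min break → 8 h 53 min
Tue: 05:55–14:04 = 8 h 9 min; less 45 min break → 7 h 24 min
Wed: 10:09–18:30 = 8 h 21 min; less 45 min break → 7 h 36 min
Thu: 08:57–20:19 = 11 h 22 min; less 45 min break → 10 h 37 min
Fri: 08:17–17:22 = 9 h 5 min; less 45 min break → 8 h 20 min
Total worked: 42 h 50 min = 2570 min.
Regular 40 h 0 min = 2400 min at $29.00/h; overtime 2 h 50 min = 170 min at $43.50/h.
Pay = (2400 × $29.00 + 170 × $43.50) ÷ 60 = $1283.25.

$1283.25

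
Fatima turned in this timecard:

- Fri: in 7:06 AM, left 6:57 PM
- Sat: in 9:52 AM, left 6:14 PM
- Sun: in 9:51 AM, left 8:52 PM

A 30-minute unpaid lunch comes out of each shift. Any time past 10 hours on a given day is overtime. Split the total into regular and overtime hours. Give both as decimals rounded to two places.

Regular 27.87 hours, overtime 1.87 hours

Fri: 7:06 AM–6:57 PM = 11 h 51 min; less 30 min break → 11 h 21 min
Sat: 9:52 AM–6:14 PM = 8 h 22 min; less 30 min break → 7 h 52 min
Sun: 9:51 AM–8:52 PM = 11 h 1 min; less 30 min break → 10 h 31 min
Fri reg 10 h 0 min / OT 1 h 21 min; Sat reg 7 h 52 min / OT 0 h 0 min; Sun reg 10 h 0 min / OT 0 h 31 min.
Totals: regular 27 h 52 min, overtime 1 h 52 min.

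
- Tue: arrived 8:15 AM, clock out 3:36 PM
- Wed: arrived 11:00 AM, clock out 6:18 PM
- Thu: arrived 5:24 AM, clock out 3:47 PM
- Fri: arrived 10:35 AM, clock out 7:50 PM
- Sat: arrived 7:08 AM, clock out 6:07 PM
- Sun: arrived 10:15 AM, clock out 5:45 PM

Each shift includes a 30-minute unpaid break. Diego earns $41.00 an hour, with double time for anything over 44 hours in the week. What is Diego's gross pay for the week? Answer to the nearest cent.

Tue: 8:15 AM–3:36 PM = 7 h 21 min; less 30 min break → 6 h 51 min
Wed: 11:00 AM–6:18 PM = 7 h 18 min; less 30 min break → 6 h 48 min
Thu: 5:24 AM–3:47 PM = 10 h 23 min; less 30 min break → 9 h 53 min
Fri: 10:35 AM–7:50 PM = 9 h 15 min; less 30 min break → 8 h 45 min
Sat: 7:08 AM–6:07 PM = 10 h 59 min; less 30 min break → 10 h 29 min
Sun: 10:15 AM–5:45 PM = 7 h 30 min; less 30 min break → 7 h 0 min
Total worked: 49 h 46 min = 2986 min.
Regular 44 h 0 min = 2640 min at $41.00/h; overtime 5 h 46 min = 346 min at $82.00/h.
Pay = (2640 × $41.00 + 346 × $82.00) ÷ 60 = $2276.87.

$2276.87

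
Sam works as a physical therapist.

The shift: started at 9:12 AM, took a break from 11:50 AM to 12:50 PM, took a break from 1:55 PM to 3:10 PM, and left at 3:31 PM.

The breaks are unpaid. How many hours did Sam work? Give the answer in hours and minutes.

4 h 4 min

The shift: 9:12 AM–3:31 PM = 6 h 19 min; less 135 min break → 4 h 4 min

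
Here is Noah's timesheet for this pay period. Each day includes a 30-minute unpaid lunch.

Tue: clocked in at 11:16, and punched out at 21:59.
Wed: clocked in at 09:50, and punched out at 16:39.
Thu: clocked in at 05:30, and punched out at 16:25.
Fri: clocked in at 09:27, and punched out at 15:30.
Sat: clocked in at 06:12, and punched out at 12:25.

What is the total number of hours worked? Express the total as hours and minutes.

Tue: 11:16–21:59 = 10 h 43 min; less 30 min break → 10 h 13 min
Wed: 09:50–16:39 = 6 h 49 min; less 30 min break → 6 h 19 min
Thu: 05:30–16:25 = 10 h 55 min; less 30 min break → 10 h 25 min
Fri: 09:27–15:30 = 6 h 3 min; less 30 min break → 5 h 33 min
Sat: 06:12–12:25 = 6 h 13 min; less 30 min break → 5 h 43 min
Total: 10 h 13 min + 6 h 19 min + 10 h 25 min + 5 h 33 min + 5 h 43 min = 38 h 13 min.

38 h 13 min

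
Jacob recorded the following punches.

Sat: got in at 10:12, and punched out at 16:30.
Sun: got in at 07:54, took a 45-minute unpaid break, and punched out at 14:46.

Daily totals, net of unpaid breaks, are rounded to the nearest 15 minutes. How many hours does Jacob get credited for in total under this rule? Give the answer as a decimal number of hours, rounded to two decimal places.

Sat: 10:12–16:30 = 6 h 18 min → rounds to 6 h 15 min
Sun: 07:54–14:46 = 6 h 52 min − 45 min = 6 h 7 min → rounds to 6 h 0 min
Total credited: 12 h 15 min.

12.25 hours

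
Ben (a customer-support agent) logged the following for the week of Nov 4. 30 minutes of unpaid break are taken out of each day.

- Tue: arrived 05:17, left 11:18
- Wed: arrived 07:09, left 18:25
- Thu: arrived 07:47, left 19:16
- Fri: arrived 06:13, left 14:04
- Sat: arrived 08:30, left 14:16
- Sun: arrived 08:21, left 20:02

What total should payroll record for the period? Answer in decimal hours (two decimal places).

51.07 hours

Tue: 05:17–11:18 = 6 h 1 min; less 30 min break → 5 h 31 min
Wed: 07:09–18:25 = 11 h 16 min; less 30 min break → 10 h 46 min
Thu: 07:47–19:16 = 11 h 29 min; less 30 min break → 10 h 59 min
Fri: 06:13–14:04 = 7 h 51 min; less 30 min break → 7 h 21 min
Sat: 08:30–14:16 = 5 h 46 min; less 30 min break → 5 h 16 min
Sun: 08:21–20:02 = 11 h 41 min; less 30 min break → 11 h 11 min
Total: 5 h 31 min + 10 h 46 min + 10 h 59 min + 7 h 21 min + 5 h 16 min + 11 h 11 min = 51 h 4 min.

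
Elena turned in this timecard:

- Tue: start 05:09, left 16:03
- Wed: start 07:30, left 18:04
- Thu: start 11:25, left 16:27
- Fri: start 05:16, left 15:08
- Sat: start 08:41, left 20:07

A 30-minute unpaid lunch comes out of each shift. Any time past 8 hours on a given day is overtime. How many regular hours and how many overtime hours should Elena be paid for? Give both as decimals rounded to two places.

Regular 36.53 hours, overtime 8.77 hours

Tue: 05:09–16:03 = 10 h 54 min; less 30 min break → 10 h 24 min
Wed: 07:30–18:04 = 10 h 34 min; less 30 min break → 10 h 4 min
Thu: 11:25–16:27 = 5 h 2 min; less 30 min break → 4 h 32 min
Fri: 05:16–15:08 = 9 h 52 min; less 30 min break → 9 h 22 min
Sat: 08:41–20:07 = 11 h 26 min; less 30 min break → 10 h 56 min
Tue reg 8 h 0 min / OT 2 h 24 min; Wed reg 8 h 0 min / OT 2 h 4 min; Thu reg 4 h 32 min / OT 0 h 0 min; Fri reg 8 h 0 min / OT 1 h 22 min; Sat reg 8 h 0 min / OT 2 h 56 min.
Totals: regular 36 h 32 min, overtime 8 h 46 min.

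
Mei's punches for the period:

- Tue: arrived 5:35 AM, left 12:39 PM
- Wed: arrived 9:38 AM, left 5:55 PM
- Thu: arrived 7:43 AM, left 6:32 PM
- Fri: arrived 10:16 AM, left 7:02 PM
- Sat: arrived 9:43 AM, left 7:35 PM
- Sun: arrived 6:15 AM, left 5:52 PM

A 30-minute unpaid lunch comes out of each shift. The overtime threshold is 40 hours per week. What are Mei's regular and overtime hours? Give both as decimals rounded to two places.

Tue: 5:35 AM–12:39 PM = 7 h 4 min; less 30 min break → 6 h 34 min
Wed: 9:38 AM–5:55 PM = 8 h 17 min; less 30 min break → 7 h 47 min
Thu: 7:43 AM–6:32 PM = 10 h 49 min; less 30 min break → 10 h 19 min
Fri: 10:16 AM–7:02 PM = 8 h 46 min; less 30 min break → 8 h 16 min
Sat: 9:43 AM–7:35 PM = 9 h 52 min; less 30 min break → 9 h 22 min
Sun: 6:15 AM–5:52 PM = 11 h 37 min; less 30 min break → 11 h 7 min
Total worked: 53 h 25 min = 53.42 h.
Threshold 40 h → overtime 13 h 25 min, regular 40 h 0 min.

Regular 40.00 hours, overtime 13.42 hours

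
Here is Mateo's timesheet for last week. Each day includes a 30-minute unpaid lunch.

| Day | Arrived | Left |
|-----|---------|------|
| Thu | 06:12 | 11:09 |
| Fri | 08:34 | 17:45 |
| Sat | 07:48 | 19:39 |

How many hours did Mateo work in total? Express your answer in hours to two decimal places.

24.48 hours

Thu: 06:12–11:09 = 4 h 57 min; less 30 min break → 4 h 27 min
Fri: 08:34–17:45 = 9 h 11 min; less 30 min break → 8 h 41 min
Sat: 07:48–19:39 = 11 h 51 min; less 30 min break → 11 h 21 min
Total: 4 h 27 min + 8 h 41 min + 11 h 21 min = 24 h 29 min.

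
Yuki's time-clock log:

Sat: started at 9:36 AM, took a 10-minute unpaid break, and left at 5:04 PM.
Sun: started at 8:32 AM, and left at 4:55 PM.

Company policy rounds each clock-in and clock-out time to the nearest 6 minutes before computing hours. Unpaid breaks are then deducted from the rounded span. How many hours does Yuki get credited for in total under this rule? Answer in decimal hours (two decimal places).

Sat: in 9:36 AM→9:36 AM, out 5:04 PM→5:06 PM; 7 h 30 min − 10 min = 7 h 20 min
Sun: in 8:32 AM→8:30 AM, out 4:55 PM→4:54 PM; 8 h 24 min
Total credited: 15 h 44 min.

15.73 hours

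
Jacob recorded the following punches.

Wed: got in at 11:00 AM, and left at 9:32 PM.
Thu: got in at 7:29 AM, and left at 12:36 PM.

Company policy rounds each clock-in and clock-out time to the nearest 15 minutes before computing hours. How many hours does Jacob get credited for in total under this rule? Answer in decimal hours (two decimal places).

15.50 hours

Wed: in 11:00 AM→11:00 AM, out 9:32 PM→9:30 PM; 10 h 30 min
Thu: in 7:29 AM→7:30 AM, out 12:36 PM→12:30 PM; 5 h 0 min
Total credited: 15 h 30 min.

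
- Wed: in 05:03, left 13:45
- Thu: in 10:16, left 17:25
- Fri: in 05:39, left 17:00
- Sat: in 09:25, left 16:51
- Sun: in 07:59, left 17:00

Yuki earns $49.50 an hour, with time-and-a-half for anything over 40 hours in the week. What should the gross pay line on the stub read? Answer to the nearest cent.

$2251.01

Wed: 05:03–13:45 = 8 h 42 min
Thu: 10:16–17:25 = 7 h 9 min
Fri: 05:39–17:00 = 11 h 21 min
Sat: 09:25–16:51 = 7 h 26 min
Sun: 07:59–17:00 = 9 h 1 min
Total worked: 43 h 39 min = 2619 min.
Regular 40 h 0 min = 2400 min at $49.50/h; overtime 3 h 39 min = 219 min at $74.25/h.
Pay = (2400 × $49.50 + 219 × $74.25) ÷ 60 = $2251.01.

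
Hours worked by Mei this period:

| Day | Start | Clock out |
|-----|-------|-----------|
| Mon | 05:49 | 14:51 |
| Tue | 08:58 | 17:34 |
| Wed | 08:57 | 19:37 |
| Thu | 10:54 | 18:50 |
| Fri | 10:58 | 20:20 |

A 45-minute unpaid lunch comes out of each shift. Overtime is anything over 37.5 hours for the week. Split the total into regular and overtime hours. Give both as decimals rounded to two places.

Regular 37.50 hours, overtime 4.35 hours

Mon: 05:49–14:51 = 9 h 2 min; less 45 min break → 8 h 17 min
Tue: 08:58–17:34 = 8 h 36 min; less 45 min break → 7 h 51 min
Wed: 08:57–19:37 = 10 h 40 min; less 45 min break → 9 h 55 min
Thu: 10:54–18:50 = 7 h 56 min; less 45 min break → 7 h 11 min
Fri: 10:58–20:20 = 9 h 22 min; less 45 min break → 8 h 37 min
Total worked: 41 h 51 min = 41.85 h.
Threshold 37.5 h → overtime 4 h 21 min, regular 37 h 30 min.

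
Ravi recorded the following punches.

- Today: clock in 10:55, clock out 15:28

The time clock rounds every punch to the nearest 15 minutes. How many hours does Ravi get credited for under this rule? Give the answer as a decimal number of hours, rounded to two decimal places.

4.50 hours

Today: in 10:55→11:00, out 15:28→15:30; 4 h 30 min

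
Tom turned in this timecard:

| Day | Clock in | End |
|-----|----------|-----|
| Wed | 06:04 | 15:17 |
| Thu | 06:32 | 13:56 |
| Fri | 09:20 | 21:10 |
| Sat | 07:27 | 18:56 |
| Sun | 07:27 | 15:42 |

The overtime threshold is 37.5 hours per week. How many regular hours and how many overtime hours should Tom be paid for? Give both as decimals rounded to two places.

Regular 37.50 hours, overtime 10.68 hours

Wed: 06:04–15:17 = 9 h 13 min
Thu: 06:32–13:56 = 7 h 24 min
Fri: 09:20–21:10 = 11 h 50 min
Sat: 07:27–18:56 = 11 h 29 min
Sun: 07:27–15:42 = 8 h 15 min
Total worked: 48 h 11 min = 48.18 h.
Threshold 37.5 h → overtime 10 h 41 min, regular 37 h 30 min.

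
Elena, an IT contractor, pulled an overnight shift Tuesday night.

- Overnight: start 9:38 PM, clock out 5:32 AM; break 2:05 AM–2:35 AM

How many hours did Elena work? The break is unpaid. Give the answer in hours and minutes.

Overnight: 9:38 PM → midnight = 2 h 22 min; midnight → 5:32 AM = 5 h 32 min; span 7 h 54 min; less 30 min break → 7 h 24 min

7 h 24 min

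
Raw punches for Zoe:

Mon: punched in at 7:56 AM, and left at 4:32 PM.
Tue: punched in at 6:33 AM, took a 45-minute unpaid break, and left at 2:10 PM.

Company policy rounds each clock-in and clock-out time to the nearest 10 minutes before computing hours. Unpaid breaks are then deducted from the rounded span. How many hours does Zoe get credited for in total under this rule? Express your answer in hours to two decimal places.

Mon: in 7:56 AM→8:00 AM, out 4:32 PM→4:30 PM; 8 h 30 min
Tue: in 6:33 AM→6:30 AM, out 2:10 PM→2:10 PM; 7 h 40 min − 45 min = 6 h 55 min
Total credited: 15 h 25 min.

15.42 hours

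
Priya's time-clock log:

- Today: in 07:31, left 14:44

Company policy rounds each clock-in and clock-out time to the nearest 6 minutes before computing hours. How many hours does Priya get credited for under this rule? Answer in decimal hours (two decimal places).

7.20 hours

Today: in 07:31→07:30, out 14:44→14:42; 7 h 12 min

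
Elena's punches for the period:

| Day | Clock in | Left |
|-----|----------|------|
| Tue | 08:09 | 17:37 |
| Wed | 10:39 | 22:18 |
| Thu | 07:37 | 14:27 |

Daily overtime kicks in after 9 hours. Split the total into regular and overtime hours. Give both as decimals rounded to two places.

Tue: 08:09–17:37 = 9 h 28 min
Wed: 10:39–22:18 = 11 h 39 min
Thu: 07:37–14:27 = 6 h 50 min
Tue reg 9 h 0 min / OT 0 h 28 min; Wed reg 9 h 0 min / OT 2 h 39 min; Thu reg 6 h 50 min / OT 0 h 0 min.
Totals: regular 24 h 50 min, overtime 3 h 7 min.

Regular 24.83 hours, overtime 3.12 hours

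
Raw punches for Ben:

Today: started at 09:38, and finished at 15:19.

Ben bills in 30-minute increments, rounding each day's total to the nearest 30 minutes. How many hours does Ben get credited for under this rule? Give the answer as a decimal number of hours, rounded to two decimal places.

Today: 09:38–15:19 = 5 h 41 min → rounds to 5 h 30 min

5.50 hours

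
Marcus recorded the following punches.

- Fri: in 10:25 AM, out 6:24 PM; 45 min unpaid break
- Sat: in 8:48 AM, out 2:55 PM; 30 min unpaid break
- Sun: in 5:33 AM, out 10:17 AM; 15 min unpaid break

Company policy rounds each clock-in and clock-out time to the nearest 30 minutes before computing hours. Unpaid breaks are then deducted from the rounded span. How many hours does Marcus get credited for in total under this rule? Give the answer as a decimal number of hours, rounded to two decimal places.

17.50 hours

Fri: in 10:25 AM→10:30 AM, out 6:24 PM→6:30 PM; 8 h 0 min − 45 min = 7 h 15 min
Sat: in 8:48 AM→9:00 AM, out 2:55 PM→3:00 PM; 6 h 0 min − 30 min = 5 h 30 min
Sun: in 5:33 AM→5:30 AM, out 10:17 AM→10:30 AM; 5 h 0 min − 15 min = 4 h 45 min
Total credited: 17 h 30 min.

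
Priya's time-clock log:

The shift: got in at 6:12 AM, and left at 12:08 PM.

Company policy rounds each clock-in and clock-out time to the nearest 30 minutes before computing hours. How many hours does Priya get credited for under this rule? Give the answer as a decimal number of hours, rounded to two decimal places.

The shift: in 6:12 AM→6:00 AM, out 12:08 PM→12:00 PM; 6 h 0 min

6.00 hours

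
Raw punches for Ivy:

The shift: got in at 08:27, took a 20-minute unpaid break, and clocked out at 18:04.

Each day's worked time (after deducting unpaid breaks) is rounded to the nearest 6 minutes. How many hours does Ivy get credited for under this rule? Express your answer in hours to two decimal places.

9.30 hours

The shift: 08:27–18:04 = 9 h 37 min − 20 min = 9 h 17 min → rounds to 9 h 18 min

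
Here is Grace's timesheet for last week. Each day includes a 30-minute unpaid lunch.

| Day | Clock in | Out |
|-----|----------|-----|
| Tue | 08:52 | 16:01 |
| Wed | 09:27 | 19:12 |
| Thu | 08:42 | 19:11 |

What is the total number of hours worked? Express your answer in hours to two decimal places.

25.88 hours

Tue: 08:52–16:01 = 7 h 9 min; less 30 min break → 6 h 39 min
Wed: 09:27–19:12 = 9 h 45 min; less 30 min break → 9 h 15 min
Thu: 08:42–19:11 = 10 h 29 min; less 30 min break → 9 h 59 min
Total: 6 h 39 min + 9 h 15 min + 9 h 59 min = 25 h 53 min.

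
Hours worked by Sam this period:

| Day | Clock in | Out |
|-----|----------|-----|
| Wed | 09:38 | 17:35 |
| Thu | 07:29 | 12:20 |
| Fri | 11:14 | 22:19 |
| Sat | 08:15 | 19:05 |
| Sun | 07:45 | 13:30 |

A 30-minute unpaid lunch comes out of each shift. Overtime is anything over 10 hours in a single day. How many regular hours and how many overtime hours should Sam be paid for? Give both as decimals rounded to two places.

Wed: 09:38–17:35 = 7 h 57 min; less 30 min break → 7 h 27 min
Thu: 07:29–12:20 = 4 h 51 min; less 30 min break → 4 h 21 min
Fri: 11:14–22:19 = 11 h 5 min; less 30 min break → 10 h 35 min
Sat: 08:15–19:05 = 10 h 50 min; less 30 min break → 10 h 20 min
Sun: 07:45–13:30 = 5 h 45 min; less 30 min break → 5 h 15 min
Wed reg 7 h 27 min / OT 0 h 0 min; Thu reg 4 h 21 min / OT 0 h 0 min; Fri reg 10 h 0 min / OT 0 h 35 min; Sat reg 10 h 0 min / OT 0 h 20 min; Sun reg 5 h 15 min / OT 0 h 0 min.
Totals: regular 37 h 3 min, overtime 0 h 55 min.

Regular 37.05 hours, overtime 0.92 hours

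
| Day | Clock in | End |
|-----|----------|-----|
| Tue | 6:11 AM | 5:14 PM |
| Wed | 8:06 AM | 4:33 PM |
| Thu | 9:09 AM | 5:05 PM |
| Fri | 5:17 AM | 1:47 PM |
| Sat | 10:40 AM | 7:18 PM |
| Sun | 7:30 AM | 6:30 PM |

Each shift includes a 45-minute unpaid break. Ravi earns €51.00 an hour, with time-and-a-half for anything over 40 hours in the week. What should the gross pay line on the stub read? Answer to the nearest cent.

€2886.60

Tue: 6:11 AM–5:14 PM = 11 h 3 min; less 45 min break → 10 h 18 min
Wed: 8:06 AM–4:33 PM = 8 h 27 min; less 45 min break → 7 h 42 min
Thu: 9:09 AM–5:05 PM = 7 h 56 min; less 45 min break → 7 h 11 min
Fri: 5:17 AM–1:47 PM = 8 h 30 min; less 45 min break → 7 h 45 min
Sat: 10:40 AM–7:18 PM = 8 h 38 min; less 45 min break → 7 h 53 min
Sun: 7:30 AM–6:30 PM = 11 h 0 min; less 45 min break → 10 h 15 min
Total worked: 51 h 4 min = 3064 min.
Regular 40 h 0 min = 2400 min at €51.00/h; overtime 11 h 4 min = 664 min at €76.50/h.
Pay = (2400 × €51.00 + 664 × €76.50) ÷ 60 = €2886.60.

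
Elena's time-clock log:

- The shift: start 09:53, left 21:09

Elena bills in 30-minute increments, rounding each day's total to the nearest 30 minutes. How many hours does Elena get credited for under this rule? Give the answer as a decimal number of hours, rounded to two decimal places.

11.50 hours

The shift: 09:53–21:09 = 11 h 16 min → rounds to 11 h 30 min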